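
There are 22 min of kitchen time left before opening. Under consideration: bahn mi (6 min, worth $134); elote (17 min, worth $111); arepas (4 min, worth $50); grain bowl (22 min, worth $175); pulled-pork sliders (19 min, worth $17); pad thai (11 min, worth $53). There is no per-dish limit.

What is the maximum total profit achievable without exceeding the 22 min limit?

452

3×bahn mi + arepas uses 22 of the 22 min and totals 452.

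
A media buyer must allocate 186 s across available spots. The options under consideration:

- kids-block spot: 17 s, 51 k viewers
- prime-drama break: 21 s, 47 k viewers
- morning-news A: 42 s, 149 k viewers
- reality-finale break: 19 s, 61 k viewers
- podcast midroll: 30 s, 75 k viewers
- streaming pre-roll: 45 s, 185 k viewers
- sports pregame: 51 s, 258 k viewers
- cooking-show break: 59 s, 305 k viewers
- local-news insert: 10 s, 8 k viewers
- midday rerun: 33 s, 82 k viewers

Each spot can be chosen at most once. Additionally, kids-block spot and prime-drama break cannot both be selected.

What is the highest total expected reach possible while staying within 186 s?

823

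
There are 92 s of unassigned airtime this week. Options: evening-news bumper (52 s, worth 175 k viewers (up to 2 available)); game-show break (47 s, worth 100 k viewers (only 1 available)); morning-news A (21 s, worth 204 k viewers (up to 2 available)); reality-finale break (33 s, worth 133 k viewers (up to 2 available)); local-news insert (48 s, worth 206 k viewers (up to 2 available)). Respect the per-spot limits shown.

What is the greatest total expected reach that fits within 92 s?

The ratio ordering already packs tightly: 2×morning-news A + local-news insert, 90 s, 614.

614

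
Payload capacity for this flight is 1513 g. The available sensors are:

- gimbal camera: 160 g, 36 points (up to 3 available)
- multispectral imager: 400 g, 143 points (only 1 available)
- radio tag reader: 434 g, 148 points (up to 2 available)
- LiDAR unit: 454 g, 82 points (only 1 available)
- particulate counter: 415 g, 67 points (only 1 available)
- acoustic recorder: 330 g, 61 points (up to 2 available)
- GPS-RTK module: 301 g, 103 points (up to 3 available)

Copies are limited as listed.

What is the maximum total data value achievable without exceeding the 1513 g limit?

502

A density-first pass picks gimbal camera + multispectral imager + 3×GPS-RTK module — 488 at 1463 g.
Replace gimbal camera and multispectral imager and GPS-RTK module with 2×radio tag reader: the trade gains 14 net, giving 502 at 1470 g.
Every other selection either busts 1513 g or exceeds an availability limit or fails to beat 502.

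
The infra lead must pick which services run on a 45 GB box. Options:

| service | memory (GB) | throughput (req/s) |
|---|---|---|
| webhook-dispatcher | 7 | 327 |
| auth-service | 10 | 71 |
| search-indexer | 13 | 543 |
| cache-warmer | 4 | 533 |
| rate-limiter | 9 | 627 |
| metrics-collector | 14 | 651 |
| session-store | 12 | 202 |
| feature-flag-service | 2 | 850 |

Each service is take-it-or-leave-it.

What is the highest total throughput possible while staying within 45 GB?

A density-first pass picks webhook-dispatcher + cache-warmer + rate-limiter + metrics-collector + feature-flag-service — 2988 at 36 GB.
Dropping webhook-dispatcher frees 7 GB; slotting in search-indexer (13 GB) lifts the total to 3204 at 42 GB.
Nothing else within 45 GB beats 3204.

3204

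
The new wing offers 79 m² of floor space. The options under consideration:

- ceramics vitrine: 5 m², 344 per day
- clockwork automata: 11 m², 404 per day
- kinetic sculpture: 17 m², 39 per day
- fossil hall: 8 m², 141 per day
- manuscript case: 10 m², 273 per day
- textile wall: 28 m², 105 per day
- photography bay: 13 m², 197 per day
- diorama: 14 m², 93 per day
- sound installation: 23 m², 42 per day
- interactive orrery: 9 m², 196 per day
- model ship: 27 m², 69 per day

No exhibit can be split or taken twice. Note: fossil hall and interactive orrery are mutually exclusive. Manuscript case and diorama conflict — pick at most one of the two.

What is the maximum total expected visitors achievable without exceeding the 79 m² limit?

Ceramics vitrine + clockwork automata + manuscript case + textile wall + photography bay + interactive orrery uses 76 of the 79 m² and totals 1519.

1519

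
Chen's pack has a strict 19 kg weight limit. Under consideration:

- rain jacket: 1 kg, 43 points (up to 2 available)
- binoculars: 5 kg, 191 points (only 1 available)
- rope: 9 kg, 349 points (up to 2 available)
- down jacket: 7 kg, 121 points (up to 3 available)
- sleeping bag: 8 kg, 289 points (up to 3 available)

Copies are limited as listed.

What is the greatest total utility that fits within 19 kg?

By utility per kg: rain jacket 43.00, rope 38.78, binoculars 38.20 lead.
Greedy by ratio would take 2×rain jacket + binoculars + rope: 16 kg used, total 626.
Dropping rain jacket and binoculars frees 6 kg; slotting in rope (9 kg) lifts the total to 741 at 19 kg.
Nothing else within 19 kg beats 741.

741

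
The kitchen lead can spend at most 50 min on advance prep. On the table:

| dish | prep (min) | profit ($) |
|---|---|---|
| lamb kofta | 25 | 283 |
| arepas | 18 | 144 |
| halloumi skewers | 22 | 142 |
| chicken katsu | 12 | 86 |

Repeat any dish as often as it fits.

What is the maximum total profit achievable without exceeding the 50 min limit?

2×lamb kofta uses 50 of the 50 min and totals 566.
Nothing else within 50 min beats 566.

566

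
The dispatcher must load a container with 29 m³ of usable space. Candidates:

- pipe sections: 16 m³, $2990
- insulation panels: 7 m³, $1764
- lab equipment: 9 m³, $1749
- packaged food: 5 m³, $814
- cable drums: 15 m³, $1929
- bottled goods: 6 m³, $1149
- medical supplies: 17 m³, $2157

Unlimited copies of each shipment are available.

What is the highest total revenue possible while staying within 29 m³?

7056

Best packing: 4×insulation panels — 28 m³, 7056 total.
Nothing else within 29 m³ beats 7056.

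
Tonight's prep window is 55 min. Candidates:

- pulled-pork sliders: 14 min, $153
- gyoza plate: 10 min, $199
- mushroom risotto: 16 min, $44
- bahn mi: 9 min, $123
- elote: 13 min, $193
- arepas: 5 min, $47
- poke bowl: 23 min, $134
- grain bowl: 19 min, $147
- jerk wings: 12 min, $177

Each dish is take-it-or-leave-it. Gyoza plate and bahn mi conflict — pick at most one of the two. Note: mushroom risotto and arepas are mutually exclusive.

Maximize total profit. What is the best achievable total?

769

Ranking by ratio (profit/min): gyoza plate 19.90, elote 14.85, jerk wings 14.75.
Taking pulled-pork sliders + gyoza plate + elote + arepas + jerk wings: 54 min used, 769 in profit.
An exhaustive check of the 512 subsets confirms 769.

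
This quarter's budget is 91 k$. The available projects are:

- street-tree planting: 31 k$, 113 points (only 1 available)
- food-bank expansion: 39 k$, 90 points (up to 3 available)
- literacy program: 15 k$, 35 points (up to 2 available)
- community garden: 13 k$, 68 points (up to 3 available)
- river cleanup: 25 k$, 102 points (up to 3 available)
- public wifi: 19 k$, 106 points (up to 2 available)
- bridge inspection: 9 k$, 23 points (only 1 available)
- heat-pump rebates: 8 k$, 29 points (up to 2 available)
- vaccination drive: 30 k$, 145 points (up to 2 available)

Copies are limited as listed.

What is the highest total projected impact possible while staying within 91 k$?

Ranking by ratio (projected impact/k$): public wifi 5.58, community garden 5.23, vaccination drive 4.83.
Taking the top-ratio projects first gives 3×community garden + 2×public wifi + heat-pump rebates for 445 (85 k$).
Dropping public wifi and heat-pump rebates frees 27 k$; slotting in vaccination drive (30 k$) lifts the total to 455 at 88 k$.
That's the maximum — no swap from here does better than 455.

455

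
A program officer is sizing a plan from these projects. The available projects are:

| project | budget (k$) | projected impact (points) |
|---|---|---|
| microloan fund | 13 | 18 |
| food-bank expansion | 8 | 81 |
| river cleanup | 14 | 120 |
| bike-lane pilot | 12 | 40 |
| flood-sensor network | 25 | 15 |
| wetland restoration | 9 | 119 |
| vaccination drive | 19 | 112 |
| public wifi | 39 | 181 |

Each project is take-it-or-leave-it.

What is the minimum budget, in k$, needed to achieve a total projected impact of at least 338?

42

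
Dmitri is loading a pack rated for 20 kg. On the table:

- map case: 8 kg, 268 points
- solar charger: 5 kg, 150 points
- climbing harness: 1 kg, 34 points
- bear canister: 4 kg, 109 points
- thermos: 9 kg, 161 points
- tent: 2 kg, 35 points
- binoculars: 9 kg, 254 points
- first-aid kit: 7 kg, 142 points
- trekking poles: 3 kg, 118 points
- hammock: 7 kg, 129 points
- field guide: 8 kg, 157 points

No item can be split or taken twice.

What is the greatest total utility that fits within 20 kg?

Ranking by ratio (utility/kg): trekking poles 39.33, climbing harness 34.00, map case 33.50.
Filling by ratio: map case + solar charger + climbing harness + tent + trekking poles for 605, with 1 kg left unused.
Replace climbing harness and tent with bear canister: the trade gains 40 net, giving 645 at 20 kg.
Every other selection either busts 20 kg or fails to beat 645.

645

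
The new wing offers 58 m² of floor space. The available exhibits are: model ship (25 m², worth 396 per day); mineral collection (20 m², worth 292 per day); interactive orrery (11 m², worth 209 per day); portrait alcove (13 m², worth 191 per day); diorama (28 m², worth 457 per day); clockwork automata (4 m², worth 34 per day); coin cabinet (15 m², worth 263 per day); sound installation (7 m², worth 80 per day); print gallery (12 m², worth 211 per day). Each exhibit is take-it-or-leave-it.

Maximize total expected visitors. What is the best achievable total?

975

Ranking by ratio (expected visitors/m²): interactive orrery 19.00, print gallery 17.58, coin cabinet 17.53.
A density-first pass picks interactive orrery + portrait alcove + coin cabinet + sound installation + print gallery — 954 at 58 m².
Replace portrait alcove and sound installation with mineral collection: the trade gains 21 net, giving 975 at 58 m².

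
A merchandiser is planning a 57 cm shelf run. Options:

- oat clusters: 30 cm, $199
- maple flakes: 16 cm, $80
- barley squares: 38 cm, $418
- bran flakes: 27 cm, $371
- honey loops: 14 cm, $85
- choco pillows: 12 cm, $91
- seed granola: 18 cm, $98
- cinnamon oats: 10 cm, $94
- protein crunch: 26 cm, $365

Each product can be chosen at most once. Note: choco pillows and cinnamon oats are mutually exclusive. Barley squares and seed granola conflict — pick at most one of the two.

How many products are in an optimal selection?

2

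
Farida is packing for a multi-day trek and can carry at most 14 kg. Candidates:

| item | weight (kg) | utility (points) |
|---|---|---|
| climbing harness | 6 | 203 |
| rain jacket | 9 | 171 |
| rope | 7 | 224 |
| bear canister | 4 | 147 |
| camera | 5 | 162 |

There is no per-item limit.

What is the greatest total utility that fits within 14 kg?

The ratio heuristic lands on 3×bear canister (441) but leaves 2 kg idle.
Replace bear canister with climbing harness: the trade gains 56 net, giving 497 at 14 kg.
That's the maximum — no swap from here does better than 497.

497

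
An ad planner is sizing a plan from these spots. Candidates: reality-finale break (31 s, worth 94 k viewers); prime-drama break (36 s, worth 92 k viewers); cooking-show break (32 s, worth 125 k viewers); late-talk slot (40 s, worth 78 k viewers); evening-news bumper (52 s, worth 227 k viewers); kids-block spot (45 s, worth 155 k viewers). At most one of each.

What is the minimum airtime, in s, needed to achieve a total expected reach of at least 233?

Need the lightest bundle worth ≥ 233.
reality-finale break + kids-block spot: 249 expected reach at 76 s.
Any bundle with less than 76 s falls short of 233.

76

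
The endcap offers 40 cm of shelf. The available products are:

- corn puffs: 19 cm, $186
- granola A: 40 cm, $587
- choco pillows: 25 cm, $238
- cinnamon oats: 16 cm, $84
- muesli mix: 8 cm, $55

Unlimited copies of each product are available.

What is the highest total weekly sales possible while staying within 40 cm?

587

Granola A uses 40 of the 40 cm and totals 587.
That's the maximum — no swap from here does better than 587.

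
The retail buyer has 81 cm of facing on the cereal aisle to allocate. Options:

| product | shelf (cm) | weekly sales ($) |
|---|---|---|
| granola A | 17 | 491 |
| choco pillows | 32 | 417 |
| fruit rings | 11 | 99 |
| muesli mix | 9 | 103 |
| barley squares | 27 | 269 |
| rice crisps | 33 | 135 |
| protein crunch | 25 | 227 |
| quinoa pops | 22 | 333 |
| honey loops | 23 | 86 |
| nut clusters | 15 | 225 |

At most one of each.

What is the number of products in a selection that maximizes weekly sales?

Optimal total is 1344.
For example granola A + choco pillows + muesli mix + quinoa pops achieves it, using 80 cm.
Every optimal selection uses 4 products.

4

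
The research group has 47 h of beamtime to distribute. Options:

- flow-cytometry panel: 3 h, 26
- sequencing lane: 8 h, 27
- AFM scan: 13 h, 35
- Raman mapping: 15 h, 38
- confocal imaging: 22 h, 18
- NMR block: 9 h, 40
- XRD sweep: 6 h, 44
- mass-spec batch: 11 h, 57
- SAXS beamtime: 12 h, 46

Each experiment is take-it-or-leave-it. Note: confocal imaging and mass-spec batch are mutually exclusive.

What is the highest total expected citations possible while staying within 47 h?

214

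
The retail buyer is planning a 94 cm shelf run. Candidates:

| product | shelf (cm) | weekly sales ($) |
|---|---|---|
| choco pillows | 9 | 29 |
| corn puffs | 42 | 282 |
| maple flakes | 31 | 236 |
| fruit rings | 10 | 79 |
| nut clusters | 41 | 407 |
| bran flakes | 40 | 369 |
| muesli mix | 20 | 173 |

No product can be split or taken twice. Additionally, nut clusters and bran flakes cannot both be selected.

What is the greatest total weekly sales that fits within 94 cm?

816

Best packing: maple flakes + nut clusters + muesli mix — 92 cm, 816 total.
No other feasible combination exceeds 816.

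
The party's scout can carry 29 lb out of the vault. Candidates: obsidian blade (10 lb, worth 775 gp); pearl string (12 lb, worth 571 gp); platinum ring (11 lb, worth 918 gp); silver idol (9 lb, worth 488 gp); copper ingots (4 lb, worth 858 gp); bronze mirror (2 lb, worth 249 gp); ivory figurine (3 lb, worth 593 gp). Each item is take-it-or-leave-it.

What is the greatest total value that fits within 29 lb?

3144

Greedy by ratio would take platinum ring + silver idol + copper ingots + bronze mirror + ivory figurine: 29 lb used, total 3106.
Dropping silver idol and bronze mirror frees 11 lb; slotting in obsidian blade (10 lb) lifts the total to 3144 at 28 lb.
Runner-up platinum ring + silver idol + copper ingots + bronze mirror + ivory figurine tops out at 3106.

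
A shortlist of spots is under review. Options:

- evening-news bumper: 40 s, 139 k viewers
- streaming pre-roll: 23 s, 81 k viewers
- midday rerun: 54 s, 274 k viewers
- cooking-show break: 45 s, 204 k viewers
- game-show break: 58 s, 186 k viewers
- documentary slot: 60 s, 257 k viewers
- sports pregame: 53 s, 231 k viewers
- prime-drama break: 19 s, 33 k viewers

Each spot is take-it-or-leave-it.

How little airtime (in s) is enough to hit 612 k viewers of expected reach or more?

Need the lightest bundle worth ≥ 612.
streaming pre-roll + midday rerun + documentary slot: 612 expected reach at 137 s.
No combination under 137 s hits 612.

137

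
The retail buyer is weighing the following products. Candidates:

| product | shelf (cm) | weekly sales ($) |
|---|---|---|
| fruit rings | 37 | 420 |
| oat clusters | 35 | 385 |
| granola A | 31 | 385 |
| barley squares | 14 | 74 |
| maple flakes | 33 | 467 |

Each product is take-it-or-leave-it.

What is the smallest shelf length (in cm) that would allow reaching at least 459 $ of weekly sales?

33

Look for the lowest-shelf combination reaching 459.
maple flakes reaches 467 using 33 cm.
No combination under 33 cm hits 459.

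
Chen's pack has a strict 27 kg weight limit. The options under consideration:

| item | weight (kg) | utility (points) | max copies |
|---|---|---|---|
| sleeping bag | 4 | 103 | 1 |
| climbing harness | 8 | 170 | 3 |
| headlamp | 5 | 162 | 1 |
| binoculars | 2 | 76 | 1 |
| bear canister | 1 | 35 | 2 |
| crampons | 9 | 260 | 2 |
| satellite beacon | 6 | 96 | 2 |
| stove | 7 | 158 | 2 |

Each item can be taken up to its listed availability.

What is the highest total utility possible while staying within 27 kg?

Taking headlamp + binoculars + 2×bear canister + 2×crampons: 27 kg used, 828 in utility.
Every other selection either busts 27 kg or exceeds an availability limit or fails to beat 828.

828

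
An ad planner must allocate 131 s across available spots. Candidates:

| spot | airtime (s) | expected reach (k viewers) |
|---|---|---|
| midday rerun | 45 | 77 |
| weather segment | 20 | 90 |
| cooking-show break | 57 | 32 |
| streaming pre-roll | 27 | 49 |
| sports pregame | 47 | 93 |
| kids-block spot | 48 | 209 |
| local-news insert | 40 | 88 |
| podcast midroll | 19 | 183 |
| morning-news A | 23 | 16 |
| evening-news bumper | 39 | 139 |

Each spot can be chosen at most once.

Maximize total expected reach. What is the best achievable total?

Weather segment + kids-block spot + podcast midroll + evening-news bumper uses 126 of the 131 s and totals 621.
Nothing else within 131 s beats 621.

621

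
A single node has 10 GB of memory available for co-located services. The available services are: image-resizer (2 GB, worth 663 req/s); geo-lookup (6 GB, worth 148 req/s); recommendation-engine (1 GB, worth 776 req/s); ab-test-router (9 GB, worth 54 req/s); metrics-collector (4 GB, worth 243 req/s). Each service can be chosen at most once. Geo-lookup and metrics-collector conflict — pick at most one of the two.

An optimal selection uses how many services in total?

The maximum throughput within 10 GB is 1682.
For example image-resizer + recommendation-engine + metrics-collector achieves it, using 7 GB.
Every optimal selection uses 3 services.

3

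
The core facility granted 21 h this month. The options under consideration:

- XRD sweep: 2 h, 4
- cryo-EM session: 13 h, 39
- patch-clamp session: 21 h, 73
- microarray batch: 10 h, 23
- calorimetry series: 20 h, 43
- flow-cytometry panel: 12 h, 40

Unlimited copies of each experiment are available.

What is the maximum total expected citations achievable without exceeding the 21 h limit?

73

Best packing: patch-clamp session — 21 h, 73 total.
Nothing else within 21 h beats 73.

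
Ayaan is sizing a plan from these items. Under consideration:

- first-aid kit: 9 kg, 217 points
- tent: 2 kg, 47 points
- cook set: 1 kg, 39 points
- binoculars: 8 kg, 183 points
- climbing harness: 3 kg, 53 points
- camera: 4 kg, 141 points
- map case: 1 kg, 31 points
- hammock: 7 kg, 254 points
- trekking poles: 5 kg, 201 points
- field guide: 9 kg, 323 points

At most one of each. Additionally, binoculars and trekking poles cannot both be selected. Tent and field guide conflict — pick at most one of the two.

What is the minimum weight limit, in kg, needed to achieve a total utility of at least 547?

Need the lightest bundle worth ≥ 547.
cook set + trekking poles + field guide: 563 utility at 15 kg.
No combination under 15 kg hits 547.

15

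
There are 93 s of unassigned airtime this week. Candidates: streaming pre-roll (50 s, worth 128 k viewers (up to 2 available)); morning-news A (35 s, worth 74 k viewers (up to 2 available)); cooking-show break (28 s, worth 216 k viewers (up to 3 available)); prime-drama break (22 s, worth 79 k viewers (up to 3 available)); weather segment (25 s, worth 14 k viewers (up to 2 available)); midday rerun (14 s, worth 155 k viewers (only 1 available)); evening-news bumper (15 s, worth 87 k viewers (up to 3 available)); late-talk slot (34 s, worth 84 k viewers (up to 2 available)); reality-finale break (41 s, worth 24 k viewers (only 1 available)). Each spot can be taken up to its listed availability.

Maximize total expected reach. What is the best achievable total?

Density check — midday rerun 11.07, cooking-show break 7.71, evening-news bumper 5.80 are the best per s.
The ratio ordering already packs tightly: 2×cooking-show break + midday rerun + evening-news bumper, 85 s, 674.
The spare 8 s is too small for any remaining spot, and no exchange beats 674.

674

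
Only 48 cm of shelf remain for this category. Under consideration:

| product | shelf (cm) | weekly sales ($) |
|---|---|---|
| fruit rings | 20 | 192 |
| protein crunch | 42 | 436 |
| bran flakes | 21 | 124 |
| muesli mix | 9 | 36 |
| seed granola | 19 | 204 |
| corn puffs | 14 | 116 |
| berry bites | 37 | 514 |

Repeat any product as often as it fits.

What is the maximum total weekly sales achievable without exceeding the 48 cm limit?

550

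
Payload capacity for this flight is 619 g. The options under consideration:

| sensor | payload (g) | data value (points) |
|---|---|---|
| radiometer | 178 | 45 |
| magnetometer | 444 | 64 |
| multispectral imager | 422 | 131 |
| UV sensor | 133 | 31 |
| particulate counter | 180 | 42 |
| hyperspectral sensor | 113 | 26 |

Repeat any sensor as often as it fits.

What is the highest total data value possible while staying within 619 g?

176

Density check — multispectral imager 0.31, radiometer 0.25, particulate counter 0.23, UV sensor 0.23 are the best per g.
Best packing: radiometer + multispectral imager — 600 g, 176 total.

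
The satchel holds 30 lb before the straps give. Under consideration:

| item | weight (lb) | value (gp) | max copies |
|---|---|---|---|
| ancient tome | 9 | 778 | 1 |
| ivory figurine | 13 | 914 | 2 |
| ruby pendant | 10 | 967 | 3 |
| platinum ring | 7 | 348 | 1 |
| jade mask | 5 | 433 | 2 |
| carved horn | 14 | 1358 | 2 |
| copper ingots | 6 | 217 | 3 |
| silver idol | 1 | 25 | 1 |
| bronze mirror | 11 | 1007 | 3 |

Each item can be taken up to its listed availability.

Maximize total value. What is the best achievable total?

The ratio heuristic lands on 2×carved horn + silver idol (2741) but leaves 1 lb idle.
Replace 2×carved horn and silver idol with 3×ruby pendant: the trade gains 160 net, giving 2901 at 30 lb.
Nothing else within 30 lb beats 2901.

2901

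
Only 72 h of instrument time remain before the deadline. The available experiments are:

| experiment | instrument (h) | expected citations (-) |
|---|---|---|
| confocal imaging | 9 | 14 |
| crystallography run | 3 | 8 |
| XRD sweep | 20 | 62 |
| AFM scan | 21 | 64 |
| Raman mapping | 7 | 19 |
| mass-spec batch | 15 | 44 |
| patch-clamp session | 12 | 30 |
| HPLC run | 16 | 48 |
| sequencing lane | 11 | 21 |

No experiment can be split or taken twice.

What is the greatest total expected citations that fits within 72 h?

218

The ratio ordering already packs tightly: XRD sweep + AFM scan + mass-spec batch + HPLC run, 72 h, 218.
The closest alternative, crystallography run + XRD sweep + AFM scan + patch-clamp session + HPLC run, reaches only 212.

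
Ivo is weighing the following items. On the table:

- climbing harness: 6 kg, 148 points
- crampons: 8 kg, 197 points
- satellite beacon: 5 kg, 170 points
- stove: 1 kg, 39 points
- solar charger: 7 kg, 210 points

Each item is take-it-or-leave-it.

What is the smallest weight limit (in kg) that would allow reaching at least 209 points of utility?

6

Minimise kg subject to total utility ≥ 209.
satellite beacon + stove: 209 utility at 6 kg.
Any bundle with less than 6 kg falls short of 209.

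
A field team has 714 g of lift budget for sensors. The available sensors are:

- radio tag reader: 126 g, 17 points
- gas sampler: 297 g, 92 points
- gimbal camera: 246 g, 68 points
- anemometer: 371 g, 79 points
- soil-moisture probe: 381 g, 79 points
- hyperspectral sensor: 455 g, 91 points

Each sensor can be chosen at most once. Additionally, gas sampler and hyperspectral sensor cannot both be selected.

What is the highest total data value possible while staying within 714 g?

177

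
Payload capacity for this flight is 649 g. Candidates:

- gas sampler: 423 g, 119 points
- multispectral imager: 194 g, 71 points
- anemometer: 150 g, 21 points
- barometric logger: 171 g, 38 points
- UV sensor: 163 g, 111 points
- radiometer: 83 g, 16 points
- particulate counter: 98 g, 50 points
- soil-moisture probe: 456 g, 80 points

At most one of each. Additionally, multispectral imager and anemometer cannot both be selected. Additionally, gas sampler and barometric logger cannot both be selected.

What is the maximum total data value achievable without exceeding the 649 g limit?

The ratio ordering already packs tightly: multispectral imager + barometric logger + UV sensor + particulate counter, 626 g, 270.
No other feasible combination exceeds 270.

270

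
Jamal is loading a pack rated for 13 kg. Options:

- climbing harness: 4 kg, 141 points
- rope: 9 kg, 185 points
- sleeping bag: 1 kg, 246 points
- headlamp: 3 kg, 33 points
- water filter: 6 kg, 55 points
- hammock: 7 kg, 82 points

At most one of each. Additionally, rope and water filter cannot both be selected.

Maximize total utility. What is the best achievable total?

By utility per kg: sleeping bag 246.00, climbing harness 35.25, rope 20.56 lead.
The ratio ordering already packs tightly: climbing harness + sleeping bag + hammock, 12 kg, 469.

469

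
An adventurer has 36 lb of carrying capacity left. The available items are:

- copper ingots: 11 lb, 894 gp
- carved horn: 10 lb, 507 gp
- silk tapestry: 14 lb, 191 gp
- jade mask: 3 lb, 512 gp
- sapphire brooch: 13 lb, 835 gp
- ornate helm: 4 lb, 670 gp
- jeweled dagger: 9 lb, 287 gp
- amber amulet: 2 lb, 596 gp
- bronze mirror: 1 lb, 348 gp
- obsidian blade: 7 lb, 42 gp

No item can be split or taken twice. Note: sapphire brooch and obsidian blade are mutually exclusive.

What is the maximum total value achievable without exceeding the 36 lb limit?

3855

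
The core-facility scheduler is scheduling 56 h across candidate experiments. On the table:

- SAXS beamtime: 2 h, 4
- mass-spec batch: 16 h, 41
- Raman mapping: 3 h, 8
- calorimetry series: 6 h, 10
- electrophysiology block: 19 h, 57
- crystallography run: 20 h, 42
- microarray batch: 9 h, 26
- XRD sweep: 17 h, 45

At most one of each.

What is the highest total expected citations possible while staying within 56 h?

151

A density-first pass picks SAXS beamtime + Raman mapping + calorimetry series + electrophysiology block + microarray batch + XRD sweep — 150 at 56 h.
The 17 h tied up in SAXS beamtime and calorimetry series and microarray batch is better spent on mass-spec batch — total rises to 151 (55 h).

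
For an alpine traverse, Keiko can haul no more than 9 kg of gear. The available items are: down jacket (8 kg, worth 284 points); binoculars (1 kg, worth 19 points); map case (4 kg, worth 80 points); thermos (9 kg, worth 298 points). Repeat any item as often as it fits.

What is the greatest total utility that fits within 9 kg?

Density check — down jacket 35.50, thermos 33.11, map case 20.00, binoculars 19.00 are the best per kg.
Taking down jacket + binoculars: 9 kg used, 303 in utility.
Every other selection either busts 9 kg or fails to beat 303.

303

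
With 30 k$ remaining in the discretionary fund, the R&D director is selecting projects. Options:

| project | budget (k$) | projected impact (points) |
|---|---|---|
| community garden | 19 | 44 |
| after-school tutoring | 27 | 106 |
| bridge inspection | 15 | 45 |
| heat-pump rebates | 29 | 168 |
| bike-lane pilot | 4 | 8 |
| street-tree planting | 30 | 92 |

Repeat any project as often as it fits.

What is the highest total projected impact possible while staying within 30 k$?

168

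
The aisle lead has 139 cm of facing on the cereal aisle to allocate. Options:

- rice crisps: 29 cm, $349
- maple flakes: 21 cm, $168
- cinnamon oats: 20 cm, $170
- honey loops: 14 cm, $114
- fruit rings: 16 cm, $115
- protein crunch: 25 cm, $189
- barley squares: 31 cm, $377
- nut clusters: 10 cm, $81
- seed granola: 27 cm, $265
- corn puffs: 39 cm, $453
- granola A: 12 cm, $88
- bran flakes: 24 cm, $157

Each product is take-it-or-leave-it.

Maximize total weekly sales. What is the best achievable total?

1532

Taking the top-ratio products first gives rice crisps + barley squares + nut clusters + seed granola + corn puffs for 1525 (136 cm).
The 10 cm tied up in nut clusters is better spent on granola A — total rises to 1532 (138 cm).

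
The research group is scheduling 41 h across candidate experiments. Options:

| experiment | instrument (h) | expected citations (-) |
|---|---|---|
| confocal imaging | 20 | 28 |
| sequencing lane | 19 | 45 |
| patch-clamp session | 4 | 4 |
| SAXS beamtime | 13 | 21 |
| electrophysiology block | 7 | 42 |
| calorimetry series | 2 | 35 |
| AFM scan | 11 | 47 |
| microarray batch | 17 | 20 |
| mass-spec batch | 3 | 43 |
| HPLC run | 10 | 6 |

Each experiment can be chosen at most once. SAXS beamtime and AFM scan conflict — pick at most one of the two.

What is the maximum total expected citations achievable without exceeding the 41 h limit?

Electrophysiology block + calorimetry series + AFM scan + microarray batch + mass-spec batch uses 40 of the 41 h and totals 187.

187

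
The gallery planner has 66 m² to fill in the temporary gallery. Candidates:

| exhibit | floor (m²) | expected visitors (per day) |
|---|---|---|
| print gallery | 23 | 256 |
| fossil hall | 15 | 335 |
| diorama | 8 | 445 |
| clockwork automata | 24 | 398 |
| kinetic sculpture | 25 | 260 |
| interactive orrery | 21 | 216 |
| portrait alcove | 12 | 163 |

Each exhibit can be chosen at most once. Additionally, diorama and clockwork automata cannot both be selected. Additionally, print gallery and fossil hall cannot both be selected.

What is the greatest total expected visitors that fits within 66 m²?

1203

Taking fossil hall + diorama + kinetic sculpture + portrait alcove: 60 m² used, 1203 in expected visitors.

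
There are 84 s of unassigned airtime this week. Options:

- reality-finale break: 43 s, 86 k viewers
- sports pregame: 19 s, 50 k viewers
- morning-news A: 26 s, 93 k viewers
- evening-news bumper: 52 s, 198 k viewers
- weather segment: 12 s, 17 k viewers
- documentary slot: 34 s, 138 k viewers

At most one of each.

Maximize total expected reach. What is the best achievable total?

The ratio heuristic lands on sports pregame + morning-news A + documentary slot (281) but leaves 5 s idle.
Replace sports pregame and documentary slot with evening-news bumper: the trade gains 10 net, giving 291 at 78 s.

291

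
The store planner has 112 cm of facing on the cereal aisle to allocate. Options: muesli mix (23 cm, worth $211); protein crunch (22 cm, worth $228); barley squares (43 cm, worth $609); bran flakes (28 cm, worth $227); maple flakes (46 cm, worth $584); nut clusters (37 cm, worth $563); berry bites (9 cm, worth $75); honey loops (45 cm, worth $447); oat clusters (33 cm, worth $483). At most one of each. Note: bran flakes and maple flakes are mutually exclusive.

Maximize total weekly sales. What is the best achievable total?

1475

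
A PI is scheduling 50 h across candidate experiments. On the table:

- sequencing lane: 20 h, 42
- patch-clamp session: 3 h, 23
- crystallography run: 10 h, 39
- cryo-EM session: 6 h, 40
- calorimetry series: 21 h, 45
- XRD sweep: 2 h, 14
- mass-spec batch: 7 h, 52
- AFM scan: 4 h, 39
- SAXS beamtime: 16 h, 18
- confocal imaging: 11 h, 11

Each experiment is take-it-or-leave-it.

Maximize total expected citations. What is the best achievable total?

Filling by ratio: patch-clamp session + crystallography run + cryo-EM session + XRD sweep + mass-spec batch + AFM scan + SAXS beamtime for 225, with 2 h left unused.
Replace XRD sweep and SAXS beamtime with sequencing lane: the trade gains 10 net, giving 235 at 50 h.
An exhaustive check of the 1024 subsets confirms 235.

235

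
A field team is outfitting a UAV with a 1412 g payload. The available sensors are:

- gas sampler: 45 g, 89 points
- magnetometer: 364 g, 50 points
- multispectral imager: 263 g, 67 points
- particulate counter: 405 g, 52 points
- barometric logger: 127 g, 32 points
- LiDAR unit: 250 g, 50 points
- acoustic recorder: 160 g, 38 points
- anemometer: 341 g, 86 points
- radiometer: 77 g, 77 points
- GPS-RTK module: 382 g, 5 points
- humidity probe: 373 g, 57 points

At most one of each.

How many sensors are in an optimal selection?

Optimal total is 446.
One optimal bundle: gas sampler + multispectral imager + barometric logger + acoustic recorder + anemometer + radiometer + humidity probe (1386 g).
All optima have 7 sensors.

7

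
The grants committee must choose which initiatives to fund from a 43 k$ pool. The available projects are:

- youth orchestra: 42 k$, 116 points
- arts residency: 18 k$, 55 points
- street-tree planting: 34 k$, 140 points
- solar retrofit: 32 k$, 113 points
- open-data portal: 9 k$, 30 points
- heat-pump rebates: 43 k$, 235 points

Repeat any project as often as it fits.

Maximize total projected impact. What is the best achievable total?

Heat-pump rebates uses 43 of the 43 k$ and totals 235.
Nothing else within 43 k$ beats 235.

235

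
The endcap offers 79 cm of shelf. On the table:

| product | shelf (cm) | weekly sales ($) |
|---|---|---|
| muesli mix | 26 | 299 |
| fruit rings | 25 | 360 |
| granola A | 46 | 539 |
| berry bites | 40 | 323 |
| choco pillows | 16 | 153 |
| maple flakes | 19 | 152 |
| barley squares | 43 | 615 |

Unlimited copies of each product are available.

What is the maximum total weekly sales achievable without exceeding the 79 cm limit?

Taking 3×fruit rings: 75 cm used, 1080 in weekly sales.
The spare 4 cm is too small for any remaining product, and no exchange beats 1080.

1080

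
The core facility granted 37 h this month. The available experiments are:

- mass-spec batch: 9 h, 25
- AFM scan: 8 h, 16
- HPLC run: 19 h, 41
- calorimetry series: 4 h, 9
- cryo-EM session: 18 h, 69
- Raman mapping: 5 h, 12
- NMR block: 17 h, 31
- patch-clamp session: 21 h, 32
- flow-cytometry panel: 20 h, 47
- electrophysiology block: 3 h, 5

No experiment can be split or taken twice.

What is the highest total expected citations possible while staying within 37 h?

Best packing: mass-spec batch + calorimetry series + cryo-EM session + Raman mapping — 36 h, 115 total.
Every other selection either busts 37 h or fails to beat 115.

115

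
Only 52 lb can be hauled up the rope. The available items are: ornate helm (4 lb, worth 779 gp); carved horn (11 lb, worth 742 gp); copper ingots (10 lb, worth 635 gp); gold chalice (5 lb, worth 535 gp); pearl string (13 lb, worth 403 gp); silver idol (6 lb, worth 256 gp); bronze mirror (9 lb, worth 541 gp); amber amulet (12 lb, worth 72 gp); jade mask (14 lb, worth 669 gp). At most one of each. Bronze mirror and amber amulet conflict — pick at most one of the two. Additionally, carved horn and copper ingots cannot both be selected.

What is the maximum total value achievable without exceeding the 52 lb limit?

Taking ornate helm + carved horn + gold chalice + silver idol + bronze mirror + jade mask: 49 lb used, 3522 in value.

3522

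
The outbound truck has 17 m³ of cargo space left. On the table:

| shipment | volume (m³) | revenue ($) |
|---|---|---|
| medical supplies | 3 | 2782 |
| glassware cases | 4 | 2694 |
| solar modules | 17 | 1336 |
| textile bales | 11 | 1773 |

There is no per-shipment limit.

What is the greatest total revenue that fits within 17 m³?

13910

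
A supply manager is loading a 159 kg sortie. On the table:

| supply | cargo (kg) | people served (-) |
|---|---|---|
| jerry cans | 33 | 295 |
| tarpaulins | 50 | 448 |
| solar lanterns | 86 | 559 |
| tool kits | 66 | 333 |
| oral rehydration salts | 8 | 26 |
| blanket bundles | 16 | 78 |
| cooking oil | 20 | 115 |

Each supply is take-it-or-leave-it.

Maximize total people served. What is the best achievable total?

1122

Density check — tarpaulins 8.96, jerry cans 8.94, solar lanterns 6.50, cooking oil 5.75 are the best per kg.
The ratio heuristic lands on jerry cans + tarpaulins + oral rehydration salts + blanket bundles + cooking oil (962) but leaves 32 kg idle.
The 57 kg tied up in jerry cans and oral rehydration salts and blanket bundles is better spent on solar lanterns — total rises to 1122 (156 kg).
Runner-up jerry cans + tarpaulins + tool kits + oral rehydration salts tops out at 1102.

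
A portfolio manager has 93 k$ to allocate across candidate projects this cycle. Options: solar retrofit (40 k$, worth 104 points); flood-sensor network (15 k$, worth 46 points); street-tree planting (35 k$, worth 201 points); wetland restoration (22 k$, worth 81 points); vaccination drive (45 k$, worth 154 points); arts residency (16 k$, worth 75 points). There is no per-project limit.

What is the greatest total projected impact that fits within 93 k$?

Density check — street-tree planting 5.74, arts residency 4.69, wetland restoration 3.68, vaccination drive 3.42 are the best per k$.
The ratio heuristic lands on 2×street-tree planting + arts residency (477) but leaves 7 k$ idle.
The 16 k$ tied up in arts residency is better spent on wetland restoration — total rises to 483 (92 k$).

483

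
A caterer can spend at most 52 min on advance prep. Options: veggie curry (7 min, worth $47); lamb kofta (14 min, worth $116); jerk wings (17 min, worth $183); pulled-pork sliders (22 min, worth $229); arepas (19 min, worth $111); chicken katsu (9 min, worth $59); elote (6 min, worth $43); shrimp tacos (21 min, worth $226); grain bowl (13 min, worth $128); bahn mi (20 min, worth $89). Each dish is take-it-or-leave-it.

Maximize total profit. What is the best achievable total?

Taking the top-ratio dishes first gives jerk wings + shrimp tacos + grain bowl for 537 (51 min).
Dropping shrimp tacos frees 21 min; slotting in pulled-pork sliders (22 min) lifts the total to 540 at 52 min.
Runner-up jerk wings + shrimp tacos + grain bowl tops out at 537.

540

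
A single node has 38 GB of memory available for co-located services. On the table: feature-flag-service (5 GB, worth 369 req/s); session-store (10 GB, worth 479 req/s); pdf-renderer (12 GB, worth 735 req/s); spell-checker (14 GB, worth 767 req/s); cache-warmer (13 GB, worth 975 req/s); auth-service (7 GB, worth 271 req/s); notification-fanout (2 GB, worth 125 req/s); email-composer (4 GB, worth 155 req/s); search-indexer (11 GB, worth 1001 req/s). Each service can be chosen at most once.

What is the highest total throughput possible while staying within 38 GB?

2836

Greedy by ratio would take feature-flag-service + cache-warmer + notification-fanout + email-composer + search-indexer: 35 GB used, total 2625.
Replace feature-flag-service and email-composer with pdf-renderer: the trade gains 211 net, giving 2836 at 38 GB.
An exhaustive check of the 512 subsets confirms 2836.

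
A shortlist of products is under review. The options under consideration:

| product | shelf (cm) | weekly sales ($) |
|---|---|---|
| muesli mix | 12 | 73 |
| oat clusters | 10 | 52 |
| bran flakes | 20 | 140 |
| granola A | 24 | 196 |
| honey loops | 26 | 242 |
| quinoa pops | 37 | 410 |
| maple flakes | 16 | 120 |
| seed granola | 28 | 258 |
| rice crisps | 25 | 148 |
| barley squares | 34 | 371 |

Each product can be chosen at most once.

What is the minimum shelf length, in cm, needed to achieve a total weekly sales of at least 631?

Minimise cm subject to total weekly sales ≥ 631.
honey loops + quinoa pops reaches 652 using 63 cm.
Any bundle with less than 63 cm falls short of 631.

63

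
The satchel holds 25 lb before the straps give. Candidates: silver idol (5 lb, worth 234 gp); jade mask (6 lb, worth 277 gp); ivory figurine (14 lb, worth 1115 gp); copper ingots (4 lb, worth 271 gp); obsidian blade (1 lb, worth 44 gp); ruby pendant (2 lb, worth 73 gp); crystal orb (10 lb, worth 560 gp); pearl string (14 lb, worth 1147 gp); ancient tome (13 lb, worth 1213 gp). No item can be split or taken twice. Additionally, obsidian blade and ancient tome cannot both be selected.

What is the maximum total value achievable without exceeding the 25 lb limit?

1846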